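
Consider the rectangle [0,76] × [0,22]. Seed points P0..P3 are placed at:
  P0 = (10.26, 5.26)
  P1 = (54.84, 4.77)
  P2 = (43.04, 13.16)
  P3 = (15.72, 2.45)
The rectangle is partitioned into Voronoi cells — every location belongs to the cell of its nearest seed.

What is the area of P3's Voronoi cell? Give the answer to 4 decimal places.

Area of P3's cell: 252.1267

1. box [0,76]×[0,22]: [(0, 0) (76, 0) (76, 22) (0, 22)]
2. ⊥bis P3·P0 via (12.99,3.855): [(11.006, 0) (76, 0) (76, 22) (22.3284, 22)]  |A|=1305.3218
3. ⊥bis P3·P1 via (35.28,3.61): [(11.006, 0) (35.4941, 0) (34.1894, 22) (22.3284, 22)]  |A|=399.8401
4. ⊥bis P3·P2 via (29.38,7.805): [(11.006, 0) (32.4397, 0) (23.8153, 22) (22.3284, 22)]  |A|=252.1267
5. canonical 4-gon: [(11.006, 0) (32.4397, 0) (23.8153, 22) (22.3284, 22)]
6. shoelace: 252.1267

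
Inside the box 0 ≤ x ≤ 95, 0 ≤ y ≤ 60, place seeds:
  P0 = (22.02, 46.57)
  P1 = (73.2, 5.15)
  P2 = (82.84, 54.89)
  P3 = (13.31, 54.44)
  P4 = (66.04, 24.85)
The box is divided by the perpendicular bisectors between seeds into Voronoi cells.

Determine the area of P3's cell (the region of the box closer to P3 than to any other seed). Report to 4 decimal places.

Area of P3's cell: 381.1388

1. box [0,95]×[0,60]: [(0, 0) (95, 0) (95, 60) (0, 60)]
2. ⊥bis P3·P0 via (17.665,50.505): [(0, 30.9545) (26.2443, 60) (0, 60)]  |A|=381.1388
3. ⊥bis P3·P1 via (43.255,29.795): [(0, 30.9545) (26.2443, 60) (0, 60)]  |A|=381.1388
4. ⊥bis P3·P2 via (48.075,54.665): [(0, 30.9545) (26.2443, 60) (0, 60)]  |A|=381.1388
5. ⊥bis P3·P4 via (39.675,39.645): [(0, 30.9545) (26.2443, 60) (0, 60)]  |A|=381.1388
6. canonical 3-gon: [(0, 30.9545) (26.2443, 60) (0, 60)]
7. shoelace: 381.1388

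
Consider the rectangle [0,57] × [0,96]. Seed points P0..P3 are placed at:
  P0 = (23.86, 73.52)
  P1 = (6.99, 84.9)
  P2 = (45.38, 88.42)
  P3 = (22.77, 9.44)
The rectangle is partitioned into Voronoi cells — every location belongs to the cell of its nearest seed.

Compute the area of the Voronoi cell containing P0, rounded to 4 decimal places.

Area of P0's cell: 1808.3234

1. box [0,57]×[0,96]: [(0, 0) (57, 0) (57, 96) (0, 96)]
2. ⊥bis P0·P1 via (15.425,79.21): [(0, 56.3436) (0, 0) (57, 0) (57, 96) (26.751, 96)]  |A|=4941.575
3. ⊥bis P0·P2 via (34.62,80.97): [(25.4988, 94.1437) (0, 56.3436) (0, 0) (57, 0) (57, 48.6467)]  |A|=4167.6562
4. ⊥bis P0·P3 via (23.315,41.48): [(25.4988, 94.1437) (0, 56.3436) (0, 41.8766) (57, 40.907) (57, 48.6467)]  |A|=1808.3234
5. canonical 5-gon: [(25.4988, 94.1437) (0, 56.3436) (0, 41.8766) (57, 40.907) (57, 48.6467)]
6. shoelace: 1808.3234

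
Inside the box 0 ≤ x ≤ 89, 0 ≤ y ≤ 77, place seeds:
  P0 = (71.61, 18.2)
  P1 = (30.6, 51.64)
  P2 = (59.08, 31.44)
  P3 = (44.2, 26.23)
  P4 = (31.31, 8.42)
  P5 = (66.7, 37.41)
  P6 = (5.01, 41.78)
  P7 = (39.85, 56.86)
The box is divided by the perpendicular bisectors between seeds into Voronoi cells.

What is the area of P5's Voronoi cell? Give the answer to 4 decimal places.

1. box [0,89]×[0,77]: [(0, 0) (89, 0) (89, 77) (0, 77)]
2. ⊥bis P5·P0 via (69.155,27.805): [(0, 10.1293) (89, 32.8773) (89, 77) (0, 77)]  |A|=4939.2081
3. ⊥bis P5·P1 via (48.65,44.525): [(39.0235, 20.1035) (89, 32.8773) (89, 77) (61.4511, 77)]  |A|=1886.2682
4. ⊥bis P5·P2 via (62.89,34.425): [(50.7678, 49.8976) (68.2565, 27.5753) (89, 32.8773) (89, 77) (61.4511, 77)]  |A|=1494.6587
5. ⊥bis P5·P3 via (55.45,31.82): [(50.7678, 49.8976) (68.2565, 27.5753) (89, 32.8773) (89, 77) (61.4511, 77)]  |A|=1494.6587
6. ⊥bis P5·P4 via (49.005,22.915): [(50.7678, 49.8976) (68.2565, 27.5753) (89, 32.8773) (89, 77) (61.4511, 77)]  |A|=1494.6587
7. ⊥bis P5·P6 via (35.855,39.595): [(50.7678, 49.8976) (68.2565, 27.5753) (89, 32.8773) (89, 77) (61.4511, 77)]  |A|=1494.6587
8. ⊥bis P5·P7 via (53.275,47.135): [(53.1103, 46.9076) (68.2565, 27.5753) (89, 32.8773) (89, 77) (74.9091, 77)]  |A|=1244.4525
9. canonical 5-gon: [(53.1103, 46.9076) (68.2565, 27.5753) (89, 32.8773) (89, 77) (74.9091, 77)]
10. shoelace: 1244.4525

Area of P5's cell: 1244.4525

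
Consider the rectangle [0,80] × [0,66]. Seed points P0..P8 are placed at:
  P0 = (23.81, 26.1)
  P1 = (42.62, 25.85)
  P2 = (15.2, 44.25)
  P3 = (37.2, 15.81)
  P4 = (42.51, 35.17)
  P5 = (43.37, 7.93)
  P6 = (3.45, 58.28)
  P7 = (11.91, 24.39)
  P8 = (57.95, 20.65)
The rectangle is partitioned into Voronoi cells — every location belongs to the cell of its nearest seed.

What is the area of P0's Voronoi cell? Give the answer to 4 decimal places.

1. box [0,80]×[0,66]: [(0, 0) (80, 0) (80, 66) (0, 66)]
2. ⊥bis P0·P1 via (33.215,25.975): [(0, 0) (32.8698, 0) (33.747, 66) (0, 66)]  |A|=2198.3523
3. ⊥bis P0·P2 via (19.505,35.175): [(0, 25.9222) (0, 0) (32.8698, 0) (33.425, 41.7784)]  |A|=1119.8486
4. ⊥bis P0·P3 via (30.505,20.955): [(0, 25.9222) (0, 0) (14.4014, 0) (33.1948, 24.4551) (33.425, 41.7784)]  |A|=894.0256
5. ⊥bis P0·P4 via (33.16,30.635): [(28.8157, 39.5918) (0, 25.9222) (0, 0) (14.4014, 0) (33.1948, 24.4551) (33.2738, 30.4003)]  |A|=867.9683
6. ⊥bis P0·P5 via (33.59,17.015): [(28.8157, 39.5918) (0, 25.9222) (0, 0) (14.4014, 0) (33.1948, 24.4551) (33.2738, 30.4003)]  |A|=867.9683
7. ⊥bis P0·P6 via (13.63,42.19): [(28.8157, 39.5918) (0, 25.9222) (0, 0) (14.4014, 0) (33.1948, 24.4551) (33.2738, 30.4003)]  |A|=867.9683
8. ⊥bis P0·P7 via (17.86,25.245): [(28.8157, 39.5918) (16.6291, 33.8107) (20.3713, 7.7684) (33.1948, 24.4551) (33.2738, 30.4003)]  |A|=316.7043
9. ⊥bis P0·P8 via (40.88,23.375): [(28.8157, 39.5918) (16.6291, 33.8107) (20.3713, 7.7684) (33.1948, 24.4551) (33.2738, 30.4003)]  |A|=316.7043
10. canonical 5-gon: [(28.8157, 39.5918) (16.6291, 33.8107) (20.3713, 7.7684) (33.1948, 24.4551) (33.2738, 30.4003)]
11. shoelace: 316.7043

Area of P0's cell: 316.7043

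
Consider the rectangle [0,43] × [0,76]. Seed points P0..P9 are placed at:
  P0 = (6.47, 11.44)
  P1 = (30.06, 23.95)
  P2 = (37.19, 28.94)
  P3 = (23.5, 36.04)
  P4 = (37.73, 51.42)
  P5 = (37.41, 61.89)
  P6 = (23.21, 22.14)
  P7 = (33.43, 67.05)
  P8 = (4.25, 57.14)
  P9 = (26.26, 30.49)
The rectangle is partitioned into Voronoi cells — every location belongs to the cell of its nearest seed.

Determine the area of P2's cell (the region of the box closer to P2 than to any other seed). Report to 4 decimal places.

Area of P2's cell: 205.3979

1. box [0,43]×[0,76]: [(0, 0) (43, 0) (43, 76) (0, 76)]
2. ⊥bis P2·P0 via (21.83,20.19): [(0, 58.511) (33.3315, 0) (43, 0) (43, 76) (0, 76)]  |A|=2292.8712
3. ⊥bis P2·P1 via (33.625,26.445): [(0, 74.4903) (43, 13.0495) (43, 76) (0, 76)]  |A|=1385.8943
4. ⊥bis P2·P3 via (30.345,32.49): [(29.9404, 31.7098) (43, 13.0495) (43, 56.891)]  |A|=286.277
5. ⊥bis P2·P4 via (37.46,40.18): [(34.3717, 40.2542) (29.9404, 31.7098) (43, 13.0495) (43, 40.0469)]  |A|=213.6093
6. ⊥bis P2·P5 via (37.3,45.415): [(34.3717, 40.2542) (29.9404, 31.7098) (43, 13.0495) (43, 40.0469)]  |A|=213.6093
7. ⊥bis P2·P6 via (30.2,25.54): [(34.3717, 40.2542) (29.9404, 31.7098) (43, 13.0495) (43, 40.0469)]  |A|=213.6093
8. ⊥bis P2·P7 via (35.31,47.995): [(34.3717, 40.2542) (29.9404, 31.7098) (43, 13.0495) (43, 40.0469)]  |A|=213.6093
9. ⊥bis P2·P8 via (20.72,43.04): [(34.3717, 40.2542) (29.9404, 31.7098) (43, 13.0495) (43, 40.0469)]  |A|=213.6093
10. ⊥bis P2·P9 via (31.725,29.715): [(34.3717, 40.2542) (32.786, 37.1966) (31.6595, 29.2534) (43, 13.0495) (43, 40.0469)]  |A|=205.3979
11. canonical 5-gon: [(34.3717, 40.2542) (32.786, 37.1966) (31.6595, 29.2534) (43, 13.0495) (43, 40.0469)]
12. shoelace: 205.3979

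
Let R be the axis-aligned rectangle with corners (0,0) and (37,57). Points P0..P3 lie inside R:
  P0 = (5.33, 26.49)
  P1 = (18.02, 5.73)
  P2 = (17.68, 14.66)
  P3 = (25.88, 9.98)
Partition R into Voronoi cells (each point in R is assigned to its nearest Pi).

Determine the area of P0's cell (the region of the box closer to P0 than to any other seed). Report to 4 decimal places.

1. box [0,37]×[0,57]: [(0, 0) (37, 0) (37, 57) (0, 57)]
2. ⊥bis P0·P1 via (11.675,16.11): [(0, 8.9734) (37, 31.5905) (37, 57) (0, 57)]  |A|=1358.5686
3. ⊥bis P0·P2 via (11.505,20.575): [(0, 8.9734) (0.9455, 9.5514) (37, 47.1907) (37, 57) (0, 57)]  |A|=1077.3401
4. ⊥bis P0·P3 via (15.605,18.235): [(0, 8.9734) (0.9455, 9.5514) (37, 47.1907) (37, 57) (0, 57)]  |A|=1077.3401
5. canonical 5-gon: [(0, 8.9734) (0.9455, 9.5514) (37, 47.1907) (37, 57) (0, 57)]
6. shoelace: 1077.3401

Area of P0's cell: 1077.3401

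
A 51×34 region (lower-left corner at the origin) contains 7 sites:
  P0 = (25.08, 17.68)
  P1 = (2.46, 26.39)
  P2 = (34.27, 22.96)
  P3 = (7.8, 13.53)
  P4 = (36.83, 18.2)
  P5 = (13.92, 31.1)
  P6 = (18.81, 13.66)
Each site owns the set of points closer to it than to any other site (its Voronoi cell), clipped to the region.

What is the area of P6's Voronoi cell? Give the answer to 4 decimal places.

Area of P6's cell: 255.7740

1. box [0,51]×[0,34]: [(0, 0) (51, 0) (51, 34) (0, 34)]
2. ⊥bis P6·P0 via (21.945,15.67): [(0, 0) (31.9918, 0) (10.1928, 34) (0, 34)]  |A|=717.1373
3. ⊥bis P6·P1 via (10.635,20.025): [(0, 6.3658) (0, 0) (31.9918, 0) (15.3062, 26.0245)]  |A|=465.0036
4. ⊥bis P6·P2 via (26.54,18.31): [(0, 6.3658) (0, 0) (31.9918, 0) (15.3062, 26.0245)]  |A|=465.0036
5. ⊥bis P6·P3 via (13.305,13.595): [(13.1903, 23.307) (13.4655, 0) (31.9918, 0) (15.3062, 26.0245)]  |A|=266.1001
6. ⊥bis P6·P4 via (27.82,15.93): [(13.1903, 23.307) (13.4655, 0) (31.8334, 0) (31.7309, 0.4069) (15.3062, 26.0245)]  |A|=266.0679
7. ⊥bis P6·P5 via (16.365,22.38): [(13.2117, 21.4958) (13.4655, 0) (31.8334, 0) (31.7309, 0.4069) (17.4482, 22.6837)]  |A|=255.774
8. canonical 5-gon: [(13.2117, 21.4958) (13.4655, 0) (31.8334, 0) (31.7309, 0.4069) (17.4482, 22.6837)]
9. shoelace: 255.774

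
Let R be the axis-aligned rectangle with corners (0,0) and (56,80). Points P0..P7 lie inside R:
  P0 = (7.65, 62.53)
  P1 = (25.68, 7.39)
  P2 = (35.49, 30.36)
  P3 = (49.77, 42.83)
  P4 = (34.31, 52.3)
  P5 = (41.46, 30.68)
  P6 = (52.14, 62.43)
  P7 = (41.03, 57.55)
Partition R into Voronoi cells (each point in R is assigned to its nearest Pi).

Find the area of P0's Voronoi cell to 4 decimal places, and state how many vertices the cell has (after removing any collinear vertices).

1. box [0,56]×[0,80]: [(0, 0) (56, 0) (56, 80) (0, 80)]
2. ⊥bis P0·P1 via (16.665,34.96): [(0, 29.5108) (56, 47.822) (56, 80) (0, 80)]  |A|=2314.6825
3. ⊥bis P0·P2 via (21.57,46.445): [(0, 29.5108) (3.2178, 30.563) (56, 76.2408) (56, 80) (0, 80)]  |A|=1564.6784
4. ⊥bis P0·P3 via (28.71,52.68): [(0, 29.5108) (3.2178, 30.563) (28.666, 52.5859) (41.4879, 80) (0, 80)]  |A|=1314.3829
5. ⊥bis P0·P4 via (20.98,57.415): [(0, 29.5108) (3.2178, 30.563) (14.3845, 40.2266) (29.6463, 80) (0, 80)]  |A|=962.3708
6. ⊥bis P0·P5 via (24.555,46.605): [(0, 29.5108) (3.2178, 30.563) (14.3845, 40.2266) (29.6463, 80) (0, 80)]  |A|=962.3708
7. ⊥bis P0·P6 via (29.895,62.48): [(0, 29.5108) (3.2178, 30.563) (14.3845, 40.2266) (29.6463, 80) (0, 80)]  |A|=962.3708
8. ⊥bis P0·P7 via (24.34,60.04): [(0, 29.5108) (3.2178, 30.563) (14.3845, 40.2266) (25.8366, 70.0717) (27.3179, 80) (0, 80)]  |A|=950.8119
9. canonical 6-gon: [(0, 29.5108) (3.2178, 30.563) (14.3845, 40.2266) (25.8366, 70.0717) (27.3179, 80) (0, 80)]
10. shoelace: 950.8119

Area of P0's cell: 950.8119 (6 vertices)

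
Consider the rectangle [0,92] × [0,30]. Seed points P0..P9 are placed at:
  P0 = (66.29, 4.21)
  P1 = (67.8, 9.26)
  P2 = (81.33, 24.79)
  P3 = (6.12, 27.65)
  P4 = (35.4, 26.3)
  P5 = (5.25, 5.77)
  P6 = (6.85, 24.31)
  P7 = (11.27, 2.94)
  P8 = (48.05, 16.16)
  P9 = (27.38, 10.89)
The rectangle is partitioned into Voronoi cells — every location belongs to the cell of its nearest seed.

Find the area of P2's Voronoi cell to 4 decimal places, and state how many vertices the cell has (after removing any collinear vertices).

1. box [0,92]×[0,30]: [(0, 0) (92, 0) (92, 30) (0, 30)]
2. ⊥bis P2·P0 via (73.81,14.5): [(92, 1.2066) (92, 30) (52.6006, 30)]  |A|=567.2214
3. ⊥bis P2·P1 via (74.565,17.025): [(92, 1.8353) (92, 30) (59.672, 30)]  |A|=455.2531
4. ⊥bis P2·P3 via (43.725,26.22): [(92, 1.8353) (92, 30) (59.672, 30)]  |A|=455.2531
5. ⊥bis P2·P4 via (58.365,25.545): [(92, 1.8353) (92, 30) (59.672, 30)]  |A|=455.2531
6. ⊥bis P2·P5 via (43.29,15.28): [(92, 1.8353) (92, 30) (59.672, 30)]  |A|=455.2531
7. ⊥bis P2·P6 via (44.09,24.55): [(92, 1.8353) (92, 30) (59.672, 30)]  |A|=455.2531
8. ⊥bis P2·P7 via (46.3,13.865): [(92, 1.8353) (92, 30) (59.672, 30)]  |A|=455.2531
9. ⊥bis P2·P8 via (64.69,20.475): [(62.9637, 27.1323) (92, 1.8353) (92, 30) (62.22, 30)]  |A|=451.5997
10. ⊥bis P2·P9 via (54.355,17.84): [(62.9637, 27.1323) (92, 1.8353) (92, 30) (62.22, 30)]  |A|=451.5997
11. canonical 4-gon: [(62.9637, 27.1323) (92, 1.8353) (92, 30) (62.22, 30)]
12. shoelace: 451.5997

Area of P2's cell: 451.5997 (4 vertices)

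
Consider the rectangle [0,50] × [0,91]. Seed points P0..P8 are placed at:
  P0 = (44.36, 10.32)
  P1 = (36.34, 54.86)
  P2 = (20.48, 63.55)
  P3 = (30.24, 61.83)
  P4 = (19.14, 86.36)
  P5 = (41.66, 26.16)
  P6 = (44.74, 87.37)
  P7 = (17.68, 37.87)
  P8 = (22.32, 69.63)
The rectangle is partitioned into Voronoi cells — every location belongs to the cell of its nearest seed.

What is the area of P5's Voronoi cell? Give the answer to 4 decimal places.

1. box [0,50]×[0,91]: [(0, 0) (50, 0) (50, 91) (0, 91)]
2. ⊥bis P5·P0 via (43.01,18.24): [(0, 10.9087) (50, 19.4315) (50, 91) (0, 91)]  |A|=3791.4943
3. ⊥bis P5·P1 via (39,40.51): [(0, 33.2807) (0, 10.9087) (50, 19.4315) (50, 42.549)]  |A|=1137.2382
4. ⊥bis P5·P2 via (31.07,44.855): [(15.8115, 36.2116) (0, 27.255) (0, 10.9087) (50, 19.4315) (50, 42.549)]  |A|=1089.6006
5. ⊥bis P5·P3 via (35.95,43.995): [(15.8115, 36.2116) (0, 27.255) (0, 10.9087) (50, 19.4315) (50, 42.549)]  |A|=1089.6006
6. ⊥bis P5·P4 via (30.4,56.26): [(15.8115, 36.2116) (0, 27.255) (0, 10.9087) (50, 19.4315) (50, 42.549)]  |A|=1089.6006
7. ⊥bis P5·P6 via (43.2,56.765): [(15.8115, 36.2116) (0, 27.255) (0, 10.9087) (50, 19.4315) (50, 42.549)]  |A|=1089.6006
8. ⊥bis P5·P7 via (29.67,32.015): [(33.3026, 39.4539) (21.1214, 14.509) (50, 19.4315) (50, 42.549)]  |A|=523.2077
9. ⊥bis P5·P8 via (31.99,47.895): [(33.3026, 39.4539) (21.1214, 14.509) (50, 19.4315) (50, 42.549)]  |A|=523.2077
10. canonical 4-gon: [(33.3026, 39.4539) (21.1214, 14.509) (50, 19.4315) (50, 42.549)]
11. shoelace: 523.2077

Area of P5's cell: 523.2077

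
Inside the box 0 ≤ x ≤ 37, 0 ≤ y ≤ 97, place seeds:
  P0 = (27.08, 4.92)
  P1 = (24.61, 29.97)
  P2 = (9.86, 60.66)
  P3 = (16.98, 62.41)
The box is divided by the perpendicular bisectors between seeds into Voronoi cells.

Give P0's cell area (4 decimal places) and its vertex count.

1. box [0,37]×[0,97]: [(0, 0) (37, 0) (37, 97) (0, 97)]
2. ⊥bis P0·P1 via (25.845,17.445): [(0, 14.8966) (0, 0) (37, 0) (37, 18.5449)]  |A|=618.6682
3. ⊥bis P0·P2 via (18.47,32.79): [(0, 14.8966) (0, 0) (37, 0) (37, 18.5449)]  |A|=618.6682
4. ⊥bis P0·P3 via (22.03,33.665): [(0, 14.8966) (0, 0) (37, 0) (37, 18.5449)]  |A|=618.6682
5. canonical 4-gon: [(0, 14.8966) (0, 0) (37, 0) (37, 18.5449)]
6. shoelace: 618.6682

Area of P0's cell: 618.6682 (4 vertices)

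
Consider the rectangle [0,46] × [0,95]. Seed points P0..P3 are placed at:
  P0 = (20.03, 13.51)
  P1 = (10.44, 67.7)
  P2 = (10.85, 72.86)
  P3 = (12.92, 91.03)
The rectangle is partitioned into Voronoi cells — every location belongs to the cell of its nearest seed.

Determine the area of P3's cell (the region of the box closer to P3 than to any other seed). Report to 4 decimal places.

1. box [0,46]×[0,95]: [(0, 0) (46, 0) (46, 95) (0, 95)]
2. ⊥bis P3·P0 via (16.475,52.27): [(0, 50.7589) (46, 54.978) (46, 95) (0, 95)]  |A|=1938.0508
3. ⊥bis P3·P1 via (11.68,79.365): [(0, 80.6066) (46, 75.7168) (46, 95) (0, 95)]  |A|=774.563
4. ⊥bis P3·P2 via (11.885,81.945): [(0, 83.299) (46, 78.0585) (46, 95) (0, 95)]  |A|=658.7782
5. canonical 4-gon: [(0, 83.299) (46, 78.0585) (46, 95) (0, 95)]
6. shoelace: 658.7782

Area of P3's cell: 658.7782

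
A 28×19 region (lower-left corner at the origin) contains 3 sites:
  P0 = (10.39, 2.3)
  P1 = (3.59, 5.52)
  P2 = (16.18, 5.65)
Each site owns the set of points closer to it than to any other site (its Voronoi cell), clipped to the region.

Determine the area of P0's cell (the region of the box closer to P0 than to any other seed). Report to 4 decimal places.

Area of P0's cell: 51.8607

1. box [0,28]×[0,19]: [(0, 0) (28, 0) (28, 19) (0, 19)]
2. ⊥bis P0·P1 via (6.99,3.91): [(5.1385, 0) (28, 0) (28, 19) (14.1356, 19)]  |A|=348.8964
3. ⊥bis P0·P2 via (13.285,3.975): [(9.8401, 9.9289) (5.1385, 0) (15.5849, 0)]  |A|=51.8607
4. canonical 3-gon: [(9.8401, 9.9289) (5.1385, 0) (15.5849, 0)]
5. shoelace: 51.8607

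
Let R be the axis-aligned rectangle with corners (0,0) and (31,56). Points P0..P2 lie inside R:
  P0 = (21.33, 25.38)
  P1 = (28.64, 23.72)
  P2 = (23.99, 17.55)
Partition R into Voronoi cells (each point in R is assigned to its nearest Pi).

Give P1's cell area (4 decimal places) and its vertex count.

1. box [0,31]×[0,56]: [(0, 0) (31, 0) (31, 56) (0, 56)]
2. ⊥bis P1·P0 via (24.985,24.55): [(19.41, 0) (31, 0) (31, 51.0377)]  |A|=295.7628
3. ⊥bis P1·P2 via (26.315,20.635): [(24.4202, 22.063) (31, 17.1042) (31, 51.0377)]  |A|=111.6375
4. canonical 3-gon: [(24.4202, 22.063) (31, 17.1042) (31, 51.0377)]
5. shoelace: 111.6375

Area of P1's cell: 111.6375 (3 vertices)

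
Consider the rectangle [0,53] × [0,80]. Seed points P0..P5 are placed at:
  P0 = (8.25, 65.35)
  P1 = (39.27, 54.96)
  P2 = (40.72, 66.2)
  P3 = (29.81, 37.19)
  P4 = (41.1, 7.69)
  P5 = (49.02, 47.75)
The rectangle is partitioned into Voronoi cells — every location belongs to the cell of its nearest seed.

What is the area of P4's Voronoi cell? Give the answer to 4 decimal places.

1. box [0,53]×[0,80]: [(0, 0) (53, 0) (53, 80) (0, 80)]
2. ⊥bis P4·P0 via (24.675,36.52): [(0, 22.4622) (0, 0) (53, 0) (53, 52.6573)]  |A|=1990.6661
3. ⊥bis P4·P1 via (40.185,31.325): [(13.7609, 30.302) (0, 22.4622) (0, 0) (53, 0) (53, 31.8211)]  |A|=1581.8696
4. ⊥bis P4·P2 via (40.91,36.945): [(13.7609, 30.302) (0, 22.4622) (0, 0) (53, 0) (53, 31.8211)]  |A|=1581.8696
5. ⊥bis P4·P3 via (35.455,22.44): [(0, 8.871) (0, 0) (53, 0) (53, 29.1547)]  |A|=1007.6792
6. ⊥bis P4·P5 via (45.06,27.72): [(47.8236, 27.1736) (0, 8.871) (0, 0) (53, 0) (53, 26.1502)]  |A|=999.9031
7. canonical 5-gon: [(47.8236, 27.1736) (0, 8.871) (0, 0) (53, 0) (53, 26.1502)]
8. shoelace: 999.9031

Area of P4's cell: 999.9031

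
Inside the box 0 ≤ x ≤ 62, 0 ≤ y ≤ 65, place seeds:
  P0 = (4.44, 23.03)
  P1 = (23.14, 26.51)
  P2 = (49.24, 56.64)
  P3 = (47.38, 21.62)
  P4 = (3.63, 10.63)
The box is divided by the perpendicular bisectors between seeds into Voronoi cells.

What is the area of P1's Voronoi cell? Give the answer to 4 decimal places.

Area of P1's cell: 1082.8821

1. box [0,62]×[0,65]: [(0, 0) (62, 0) (62, 65) (0, 65)]
2. ⊥bis P1·P0 via (13.79,24.77): [(18.3996, 0) (62, 0) (62, 65) (6.3033, 65)]  |A|=3227.1541
3. ⊥bis P1·P2 via (36.19,41.575): [(18.3996, 0) (62, 0) (62, 19.2172) (9.148, 65) (6.3033, 65)]  |A|=2017.2982
4. ⊥bis P1·P3 via (35.26,24.065): [(18.3996, 0) (30.4053, 0) (38.4052, 39.6561) (9.148, 65) (6.3033, 65)]  |A|=1164.1249
5. ⊥bis P1·P4 via (13.385,18.57): [(15.4058, 16.0872) (28.4999, 0) (30.4053, 0) (38.4052, 39.6561) (9.148, 65) (6.3033, 65)]  |A|=1082.8821
6. canonical 6-gon: [(15.4058, 16.0872) (28.4999, 0) (30.4053, 0) (38.4052, 39.6561) (9.148, 65) (6.3033, 65)]
7. shoelace: 1082.8821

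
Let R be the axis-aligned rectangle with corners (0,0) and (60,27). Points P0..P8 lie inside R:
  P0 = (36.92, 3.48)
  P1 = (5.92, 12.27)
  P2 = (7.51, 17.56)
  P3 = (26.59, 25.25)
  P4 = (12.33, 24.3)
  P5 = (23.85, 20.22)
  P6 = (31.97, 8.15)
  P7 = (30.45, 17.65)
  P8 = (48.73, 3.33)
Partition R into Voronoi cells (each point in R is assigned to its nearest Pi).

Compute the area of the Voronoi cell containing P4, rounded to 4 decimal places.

Area of P4's cell: 95.6812

1. box [0,60]×[0,27]: [(0, 0) (60, 0) (60, 27) (0, 27)]
2. ⊥bis P4·P0 via (24.625,13.89): [(0, 0) (12.8645, 0) (35.725, 27) (0, 27)]  |A|=655.9594
3. ⊥bis P4·P1 via (9.125,18.285): [(0, 23.1471) (22.3705, 11.2273) (35.725, 27) (0, 27)]  |A|=324.8355
4. ⊥bis P4·P2 via (9.92,20.93): [(22.7918, 11.7249) (35.725, 27) (1.4321, 27)]  |A|=261.9141
5. ⊥bis P4·P3 via (19.46,24.775): [(20.2062, 13.574) (19.3118, 27) (1.4321, 27)]  |A|=120.0265
6. ⊥bis P4·P5 via (18.09,22.26): [(16.0631, 16.5369) (19.3841, 25.914) (19.3118, 27) (1.4321, 27)]  |A|=95.6812
7. ⊥bis P4·P6 via (22.15,16.225): [(16.0631, 16.5369) (19.3841, 25.914) (19.3118, 27) (1.4321, 27)]  |A|=95.6812
8. ⊥bis P4·P7 via (21.39,20.975): [(16.0631, 16.5369) (19.3841, 25.914) (19.3118, 27) (1.4321, 27)]  |A|=95.6812
9. ⊥bis P4·P8 via (30.53,13.815): [(16.0631, 16.5369) (19.3841, 25.914) (19.3118, 27) (1.4321, 27)]  |A|=95.6812
10. canonical 4-gon: [(16.0631, 16.5369) (19.3841, 25.914) (19.3118, 27) (1.4321, 27)]
11. shoelace: 95.6812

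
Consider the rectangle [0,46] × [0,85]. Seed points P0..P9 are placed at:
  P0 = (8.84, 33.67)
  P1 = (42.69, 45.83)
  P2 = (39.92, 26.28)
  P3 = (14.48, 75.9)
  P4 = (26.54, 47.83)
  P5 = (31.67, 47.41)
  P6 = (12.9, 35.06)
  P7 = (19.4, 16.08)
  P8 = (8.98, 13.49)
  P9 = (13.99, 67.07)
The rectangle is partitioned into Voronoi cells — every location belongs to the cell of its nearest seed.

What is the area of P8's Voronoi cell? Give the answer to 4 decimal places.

Area of P8's cell: 351.9118

1. box [0,46]×[0,85]: [(0, 0) (46, 0) (46, 85) (0, 85)]
2. ⊥bis P8·P0 via (8.91,23.58): [(0, 23.5182) (0, 0) (46, 0) (46, 23.8373)]  |A|=1089.1765
3. ⊥bis P8·P1 via (25.835,29.66): [(31.5174, 23.7368) (0, 23.5182) (0, 0) (46, 0) (46, 8.6408)]  |A|=979.134
4. ⊥bis P8·P2 via (24.45,19.885): [(22.8825, 23.6769) (0, 23.5182) (0, 0) (32.6701, 0)]  |A|=655.8409
5. ⊥bis P8·P3 via (11.73,44.695): [(22.8825, 23.6769) (0, 23.5182) (0, 0) (32.6701, 0)]  |A|=655.8409
6. ⊥bis P8·P4 via (17.76,30.66): [(22.8825, 23.6769) (0, 23.5182) (0, 0) (32.6701, 0)]  |A|=655.8409
7. ⊥bis P8·P5 via (20.325,30.45): [(22.8825, 23.6769) (0, 23.5182) (0, 0) (32.6701, 0)]  |A|=655.8409
8. ⊥bis P8·P6 via (10.94,24.275): [(23.5852, 21.9769) (14.549, 23.6191) (0, 23.5182) (0, 0) (32.6701, 0)]  |A|=648.7371
9. ⊥bis P8·P7 via (14.19,14.785): [(11.9986, 23.6014) (0, 23.5182) (0, 0) (17.865, 0)]  |A|=351.9118
10. ⊥bis P8·P9 via (11.485,40.28): [(11.9986, 23.6014) (0, 23.5182) (0, 0) (17.865, 0)]  |A|=351.9118
11. canonical 4-gon: [(11.9986, 23.6014) (0, 23.5182) (0, 0) (17.865, 0)]
12. shoelace: 351.9118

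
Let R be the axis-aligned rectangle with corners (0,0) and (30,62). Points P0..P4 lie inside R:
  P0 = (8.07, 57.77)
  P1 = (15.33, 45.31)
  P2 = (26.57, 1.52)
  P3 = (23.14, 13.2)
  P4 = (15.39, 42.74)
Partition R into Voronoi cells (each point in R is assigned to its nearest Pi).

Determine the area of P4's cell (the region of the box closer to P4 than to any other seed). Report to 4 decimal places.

Area of P4's cell: 514.9663

1. box [0,30]×[0,62]: [(0, 0) (30, 0) (30, 62) (0, 62)]
2. ⊥bis P4·P0 via (11.73,50.255): [(0, 44.5422) (0, 0) (30, 0) (30, 59.153)]  |A|=1555.4272
3. ⊥bis P4·P1 via (15.36,44.025): [(0, 43.6664) (0, 0) (30, 0) (30, 44.3668)]  |A|=1320.4979
4. ⊥bis P4·P2 via (20.98,22.13): [(0, 43.6664) (0, 16.4396) (30, 24.5765) (30, 44.3668)]  |A|=705.2561
5. ⊥bis P4·P3 via (19.265,27.97): [(0, 43.6664) (0, 22.9157) (30, 30.7864) (30, 44.3668)]  |A|=514.9663
6. canonical 4-gon: [(0, 43.6664) (0, 22.9157) (30, 30.7864) (30, 44.3668)]
7. shoelace: 514.9663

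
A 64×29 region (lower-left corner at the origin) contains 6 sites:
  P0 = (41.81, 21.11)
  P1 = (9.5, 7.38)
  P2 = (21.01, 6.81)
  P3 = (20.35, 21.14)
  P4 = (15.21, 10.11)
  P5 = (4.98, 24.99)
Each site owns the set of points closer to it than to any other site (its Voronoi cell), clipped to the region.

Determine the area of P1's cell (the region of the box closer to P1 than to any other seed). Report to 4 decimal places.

1. box [0,64]×[0,29]: [(0, 0) (64, 0) (64, 29) (0, 29)]
2. ⊥bis P1·P0 via (25.655,14.245): [(0, 0) (31.7084, 0) (19.3849, 29) (0, 29)]  |A|=740.8525
3. ⊥bis P1·P2 via (15.255,7.095): [(0, 0) (14.9036, 0) (16.3398, 29) (0, 29)]  |A|=453.0296
4. ⊥bis P1·P3 via (14.925,14.26): [(0, 26.0286) (0, 0) (14.9036, 0) (15.5841, 13.7403)]  |A|=305.2064
5. ⊥bis P1·P4 via (12.355,8.745): [(6.5675, 20.8501) (0, 26.0286) (0, 0) (14.9036, 0) (15.0569, 3.0939)]  |A|=255.3347
6. ⊥bis P1·P5 via (7.24,16.185): [(8.6276, 16.5412) (0, 14.3267) (0, 0) (14.9036, 0) (15.0569, 3.0939)]  |A|=196.0399
7. canonical 5-gon: [(8.6276, 16.5412) (0, 14.3267) (0, 0) (14.9036, 0) (15.0569, 3.0939)]
8. shoelace: 196.0399

Area of P1's cell: 196.0399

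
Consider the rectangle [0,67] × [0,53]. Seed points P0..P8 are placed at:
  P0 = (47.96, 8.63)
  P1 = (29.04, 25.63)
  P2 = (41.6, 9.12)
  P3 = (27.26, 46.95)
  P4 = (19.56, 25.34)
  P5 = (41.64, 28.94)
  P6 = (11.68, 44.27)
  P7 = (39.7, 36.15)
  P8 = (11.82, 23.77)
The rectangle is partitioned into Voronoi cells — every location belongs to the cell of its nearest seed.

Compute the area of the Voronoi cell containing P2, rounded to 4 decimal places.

1. box [0,67]×[0,53]: [(0, 0) (67, 0) (67, 53) (0, 53)]
2. ⊥bis P2·P0 via (44.78,8.875): [(0, 0) (44.0962, 0) (48.1796, 53) (0, 53)]  |A|=2445.3087
3. ⊥bis P2·P1 via (35.32,17.375): [(12.4807, 0) (44.0962, 0) (46.0646, 25.549)]  |A|=403.8721
4. ⊥bis P2·P3 via (34.43,28.035): [(12.4807, 0) (44.0962, 0) (46.0646, 25.549)]  |A|=403.8721
5. ⊥bis P2·P4 via (30.58,17.23): [(24.7931, 9.3666) (17.8998, 0) (44.0962, 0) (46.0646, 25.549)]  |A|=378.4927
6. ⊥bis P2·P5 via (41.62,19.03): [(37.5064, 19.0383) (24.7931, 9.3666) (17.8998, 0) (44.0962, 0) (45.5618, 19.022)]  |A|=352.2001
7. ⊥bis P2·P6 via (26.64,26.695): [(37.5064, 19.0383) (24.7931, 9.3666) (17.8998, 0) (44.0962, 0) (45.5618, 19.022)]  |A|=352.2001
8. ⊥bis P2·P7 via (40.65,22.635): [(37.5064, 19.0383) (24.7931, 9.3666) (17.8998, 0) (44.0962, 0) (45.5618, 19.022)]  |A|=352.2001
9. ⊥bis P2·P8 via (26.71,16.445): [(37.5064, 19.0383) (24.7931, 9.3666) (20.0721, 2.9517) (18.62, 0) (44.0962, 0) (45.5618, 19.022)]  |A|=351.1372
10. canonical 6-gon: [(37.5064, 19.0383) (24.7931, 9.3666) (20.0721, 2.9517) (18.62, 0) (44.0962, 0) (45.5618, 19.022)]
11. shoelace: 351.1372

Area of P2's cell: 351.1372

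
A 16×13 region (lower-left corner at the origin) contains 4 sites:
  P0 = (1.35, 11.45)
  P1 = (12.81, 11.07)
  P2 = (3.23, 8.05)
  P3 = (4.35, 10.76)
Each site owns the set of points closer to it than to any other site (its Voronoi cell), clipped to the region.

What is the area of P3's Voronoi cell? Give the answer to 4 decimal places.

1. box [0,16]×[0,13]: [(0, 0) (16, 0) (16, 13) (0, 13)]
2. ⊥bis P3·P0 via (2.85,11.105): [(0.2959, 0) (16, 0) (16, 13) (3.2858, 13)]  |A|=184.7189
3. ⊥bis P3·P1 via (8.58,10.915): [(0.2959, 0) (8.98, 0) (8.5036, 13) (3.2858, 13)]  |A|=90.3621
4. ⊥bis P3·P2 via (3.79,9.405): [(2.5745, 9.9073) (8.7098, 7.3717) (8.5036, 13) (3.2858, 13)]  |A|=25.0725
5. canonical 4-gon: [(2.5745, 9.9073) (8.7098, 7.3717) (8.5036, 13) (3.2858, 13)]
6. shoelace: 25.0725

Area of P3's cell: 25.0725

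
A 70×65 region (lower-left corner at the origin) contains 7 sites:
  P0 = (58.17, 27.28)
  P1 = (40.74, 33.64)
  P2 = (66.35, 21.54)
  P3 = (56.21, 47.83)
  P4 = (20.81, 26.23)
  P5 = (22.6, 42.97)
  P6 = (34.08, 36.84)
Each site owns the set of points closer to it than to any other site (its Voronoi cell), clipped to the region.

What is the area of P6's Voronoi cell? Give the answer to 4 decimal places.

1. box [0,70]×[0,65]: [(0, 0) (70, 0) (70, 65) (0, 65)]
2. ⊥bis P6·P0 via (46.125,32.06): [(0, 0) (33.4021, 0) (59.1971, 65) (0, 65)]  |A|=3009.4748
3. ⊥bis P6·P1 via (37.41,35.24): [(0, 0) (20.4779, 0) (51.7091, 65) (0, 65)]  |A|=2346.0764
4. ⊥bis P6·P2 via (50.215,29.19): [(0, 0) (20.4779, 0) (51.7091, 65) (0, 65)]  |A|=2346.0764
5. ⊥bis P6·P3 via (45.145,42.335): [(0, 0) (20.4779, 0) (42.9463, 46.7624) (33.8893, 65) (0, 65)]  |A|=2183.5815
6. ⊥bis P6·P4 via (27.445,31.535): [(32.5575, 25.1408) (42.9463, 46.7624) (33.8893, 65) (0.6881, 65)]  |A|=854.3338
7. ⊥bis P6·P5 via (28.34,39.905): [(25.3019, 34.2154) (32.5575, 25.1408) (42.9463, 46.7624) (37.6724, 57.3823)]  |A|=252.3527
8. canonical 4-gon: [(25.3019, 34.2154) (32.5575, 25.1408) (42.9463, 46.7624) (37.6724, 57.3823)]
9. shoelace: 252.3527

Area of P6's cell: 252.3527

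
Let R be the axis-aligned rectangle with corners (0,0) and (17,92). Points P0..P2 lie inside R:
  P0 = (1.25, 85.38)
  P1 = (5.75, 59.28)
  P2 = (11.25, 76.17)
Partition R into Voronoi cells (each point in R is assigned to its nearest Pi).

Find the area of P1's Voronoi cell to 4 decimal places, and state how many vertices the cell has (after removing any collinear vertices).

1. box [0,17]×[0,92]: [(0, 0) (17, 0) (17, 92) (0, 92)]
2. ⊥bis P1·P0 via (3.5,72.33): [(0, 71.7266) (0, 0) (17, 0) (17, 74.6576)]  |A|=1244.2652
3. ⊥bis P1·P2 via (8.5,67.725): [(0, 70.4929) (0, 0) (17, 0) (17, 64.9571)]  |A|=1151.325
4. canonical 4-gon: [(0, 70.4929) (0, 0) (17, 0) (17, 64.9571)]
5. shoelace: 1151.325

Area of P1's cell: 1151.3250 (4 vertices)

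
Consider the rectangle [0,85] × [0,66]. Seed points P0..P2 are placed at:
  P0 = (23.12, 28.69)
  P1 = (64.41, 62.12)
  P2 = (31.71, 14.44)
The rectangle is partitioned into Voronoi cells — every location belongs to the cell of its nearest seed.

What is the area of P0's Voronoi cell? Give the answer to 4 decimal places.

1. box [0,85]×[0,66]: [(0, 0) (85, 0) (85, 66) (0, 66)]
2. ⊥bis P0·P1 via (43.765,45.405): [(0, 0) (80.5267, 0) (27.0905, 66) (0, 66)]  |A|=3551.3659
3. ⊥bis P0·P2 via (27.415,21.565): [(0, 5.039) (51.3736, 36.0074) (27.0905, 66) (0, 66)]  |A|=1972.1495
4. canonical 4-gon: [(0, 5.039) (51.3736, 36.0074) (27.0905, 66) (0, 66)]
5. shoelace: 1972.1495

Area of P0's cell: 1972.1495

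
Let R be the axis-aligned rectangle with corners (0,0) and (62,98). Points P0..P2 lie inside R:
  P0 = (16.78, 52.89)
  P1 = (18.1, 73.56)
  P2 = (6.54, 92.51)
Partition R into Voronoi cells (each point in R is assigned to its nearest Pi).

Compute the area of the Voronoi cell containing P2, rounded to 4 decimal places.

1. box [0,62]×[0,98]: [(0, 0) (62, 0) (62, 98) (0, 98)]
2. ⊥bis P2·P0 via (11.66,72.7): [(0, 69.6864) (62, 85.7106) (62, 98) (0, 98)]  |A|=1258.6914
3. ⊥bis P2·P1 via (12.32,83.035): [(0, 75.5195) (36.8517, 98) (0, 98)]  |A|=414.2231
4. canonical 3-gon: [(0, 75.5195) (36.8517, 98) (0, 98)]
5. shoelace: 414.2231

Area of P2's cell: 414.2231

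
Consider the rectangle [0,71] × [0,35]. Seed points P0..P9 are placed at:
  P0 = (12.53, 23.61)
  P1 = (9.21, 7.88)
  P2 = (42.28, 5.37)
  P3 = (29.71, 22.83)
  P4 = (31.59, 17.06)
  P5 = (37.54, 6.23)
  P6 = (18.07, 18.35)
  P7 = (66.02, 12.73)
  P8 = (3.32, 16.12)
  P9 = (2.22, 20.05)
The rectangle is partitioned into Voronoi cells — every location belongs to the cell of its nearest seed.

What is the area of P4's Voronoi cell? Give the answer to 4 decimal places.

1. box [0,71]×[0,35]: [(0, 0) (71, 0) (71, 35) (0, 35)]
2. ⊥bis P4·P0 via (22.06,20.335): [(15.0718, 0) (71, 0) (71, 35) (27.0997, 35)]  |A|=1746.9988
3. ⊥bis P4·P1 via (20.4,12.47): [(19.8326, 13.8533) (25.515, 0) (71, 0) (71, 35) (27.0997, 35)]  |A|=1674.6622
4. ⊥bis P4·P2 via (36.935,11.215): [(19.8326, 13.8533) (25.2848, 0.5614) (62.945, 35) (27.0997, 35)]  |A|=723.1768
5. ⊥bis P4·P3 via (30.65,19.945): [(20.826, 16.7441) (19.8326, 13.8533) (25.2848, 0.5614) (55.2449, 27.9586)]  |A|=317.98
6. ⊥bis P4·P5 via (34.565,11.645): [(20.826, 16.7441) (19.8326, 13.8533) (23.2813, 5.4457) (41.6797, 15.5538) (55.2449, 27.9586)]  |A|=262.9221
7. ⊥bis P4·P6 via (24.83,17.705): [(24.8638, 18.0597) (23.6813, 5.6655) (41.6797, 15.5538) (55.2449, 27.9586)]  |A|=226.9867
8. ⊥bis P4·P7 via (48.805,14.895): [(50.2429, 26.3288) (24.8638, 18.0597) (23.6813, 5.6655) (41.6797, 15.5538) (49.8245, 23.0019)]  |A|=219.0072
9. ⊥bis P4·P8 via (17.455,16.59): [(50.2429, 26.3288) (24.8638, 18.0597) (23.6813, 5.6655) (41.6797, 15.5538) (49.8245, 23.0019)]  |A|=219.0072
10. ⊥bis P4·P9 via (16.905,18.555): [(50.2429, 26.3288) (24.8638, 18.0597) (23.6813, 5.6655) (41.6797, 15.5538) (49.8245, 23.0019)]  |A|=219.0072
11. canonical 5-gon: [(50.2429, 26.3288) (24.8638, 18.0597) (23.6813, 5.6655) (41.6797, 15.5538) (49.8245, 23.0019)]
12. shoelace: 219.0072

Area of P4's cell: 219.0072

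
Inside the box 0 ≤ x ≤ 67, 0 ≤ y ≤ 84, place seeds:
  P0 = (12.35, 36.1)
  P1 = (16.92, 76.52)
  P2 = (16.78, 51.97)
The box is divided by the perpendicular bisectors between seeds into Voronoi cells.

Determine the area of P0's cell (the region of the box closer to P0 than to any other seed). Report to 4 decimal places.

1. box [0,67]×[0,84]: [(0, 0) (67, 0) (67, 84) (0, 84)]
2. ⊥bis P0·P1 via (14.635,56.31): [(0, 57.9647) (0, 0) (67, 0) (67, 50.3895)]  |A|=3629.8637
3. ⊥bis P0·P2 via (14.565,44.035): [(0, 48.1007) (0, 0) (67, 0) (67, 29.3981)]  |A|=2596.2116
4. canonical 4-gon: [(0, 48.1007) (0, 0) (67, 0) (67, 29.3981)]
5. shoelace: 2596.2116

Area of P0's cell: 2596.2116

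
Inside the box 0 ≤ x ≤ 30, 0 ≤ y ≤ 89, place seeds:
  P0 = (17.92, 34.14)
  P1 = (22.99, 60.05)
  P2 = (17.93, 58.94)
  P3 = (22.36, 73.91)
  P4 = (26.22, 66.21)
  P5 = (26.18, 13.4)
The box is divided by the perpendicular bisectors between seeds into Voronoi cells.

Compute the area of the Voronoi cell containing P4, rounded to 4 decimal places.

1. box [0,30]×[0,89]: [(0, 0) (30, 0) (30, 89) (0, 89)]
2. ⊥bis P4·P0 via (22.07,50.175): [(0, 55.8869) (30, 48.1226) (30, 89) (0, 89)]  |A|=1109.8566
3. ⊥bis P4·P1 via (24.605,63.13): [(0, 76.0316) (30, 60.3011) (30, 89) (0, 89)]  |A|=625.0084
4. ⊥bis P4·P2 via (22.075,62.575): [(0, 87.7472) (19.0202, 66.0584) (30, 60.3011) (30, 89) (0, 89)]  |A|=513.5924
5. ⊥bis P4·P3 via (24.29,70.06): [(18.1918, 67.003) (19.0202, 66.0584) (30, 60.3011) (30, 72.9224)]  |A|=77.3184
6. ⊥bis P4·P5 via (26.2,39.805): [(18.1918, 67.003) (19.0202, 66.0584) (30, 60.3011) (30, 72.9224)]  |A|=77.3184
7. canonical 4-gon: [(18.1918, 67.003) (19.0202, 66.0584) (30, 60.3011) (30, 72.9224)]
8. shoelace: 77.3184

Area of P4's cell: 77.3184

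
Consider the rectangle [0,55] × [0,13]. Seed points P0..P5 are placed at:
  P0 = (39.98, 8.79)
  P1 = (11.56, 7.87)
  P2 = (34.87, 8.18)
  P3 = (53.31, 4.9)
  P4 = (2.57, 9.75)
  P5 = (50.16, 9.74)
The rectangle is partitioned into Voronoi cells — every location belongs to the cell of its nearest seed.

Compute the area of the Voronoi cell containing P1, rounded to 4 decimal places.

1. box [0,55]×[0,13]: [(0, 0) (55, 0) (55, 13) (0, 13)]
2. ⊥bis P1·P0 via (25.77,8.33): [(0, 0) (26.0397, 0) (25.6188, 13) (0, 13)]  |A|=335.7801
3. ⊥bis P1·P2 via (23.215,8.025): [(0, 0) (23.3217, 0) (23.1488, 13) (0, 13)]  |A|=302.0587
4. ⊥bis P1·P3 via (32.435,6.385): [(0, 0) (23.3217, 0) (23.1488, 13) (0, 13)]  |A|=302.0587
5. ⊥bis P1·P4 via (7.065,8.81): [(5.2226, 0) (23.3217, 0) (23.1488, 13) (7.9412, 13)]  |A|=216.4936
6. ⊥bis P1·P5 via (30.86,8.805): [(5.2226, 0) (23.3217, 0) (23.1488, 13) (7.9412, 13)]  |A|=216.4936
7. canonical 4-gon: [(5.2226, 0) (23.3217, 0) (23.1488, 13) (7.9412, 13)]
8. shoelace: 216.4936

Area of P1's cell: 216.4936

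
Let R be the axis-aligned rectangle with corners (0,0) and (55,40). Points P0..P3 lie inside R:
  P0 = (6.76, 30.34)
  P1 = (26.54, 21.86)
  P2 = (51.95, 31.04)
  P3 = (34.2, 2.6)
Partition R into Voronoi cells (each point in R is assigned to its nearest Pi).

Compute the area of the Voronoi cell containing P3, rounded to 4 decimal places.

1. box [0,55]×[0,40]: [(0, 0) (55, 0) (55, 40) (0, 40)]
2. ⊥bis P3·P0 via (20.48,16.47): [(3.8299, 0) (55, 0) (55, 40) (44.2673, 40)]  |A|=1238.0563
3. ⊥bis P3·P1 via (30.37,12.23): [(6.6612, 2.8006) (3.8299, 0) (55, 0) (55, 22.0257)]  |A|=604.0033
4. ⊥bis P3·P2 via (43.075,16.82): [(42.6219, 17.1028) (6.6612, 2.8006) (3.8299, 0) (55, 0) (55, 9.3774)]  |A|=525.722
5. canonical 5-gon: [(42.6219, 17.1028) (6.6612, 2.8006) (3.8299, 0) (55, 0) (55, 9.3774)]
6. shoelace: 525.722

Area of P3's cell: 525.7220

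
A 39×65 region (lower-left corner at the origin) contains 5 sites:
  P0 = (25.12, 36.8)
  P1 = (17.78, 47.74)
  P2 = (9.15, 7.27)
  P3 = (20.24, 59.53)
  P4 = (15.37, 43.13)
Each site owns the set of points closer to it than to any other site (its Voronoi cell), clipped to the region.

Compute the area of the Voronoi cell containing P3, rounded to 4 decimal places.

1. box [0,39]×[0,65]: [(0, 0) (39, 0) (39, 65) (0, 65)]
2. ⊥bis P3·P0 via (22.68,48.165): [(0, 43.2957) (39, 51.6688) (39, 65) (0, 65)]  |A|=683.1914
3. ⊥bis P3·P1 via (19.01,53.635): [(0, 57.6015) (33.7921, 50.5507) (39, 51.6688) (39, 65) (0, 65)]  |A|=441.4812
4. ⊥bis P3·P2 via (14.695,33.4): [(0, 57.6015) (33.7921, 50.5507) (39, 51.6688) (39, 65) (0, 65)]  |A|=441.4812
5. ⊥bis P3·P4 via (17.805,51.33): [(0, 57.6015) (33.7921, 50.5507) (39, 51.6688) (39, 65) (0, 65)]  |A|=441.4812
6. canonical 5-gon: [(0, 57.6015) (33.7921, 50.5507) (39, 51.6688) (39, 65) (0, 65)]
7. shoelace: 441.4812

Area of P3's cell: 441.4812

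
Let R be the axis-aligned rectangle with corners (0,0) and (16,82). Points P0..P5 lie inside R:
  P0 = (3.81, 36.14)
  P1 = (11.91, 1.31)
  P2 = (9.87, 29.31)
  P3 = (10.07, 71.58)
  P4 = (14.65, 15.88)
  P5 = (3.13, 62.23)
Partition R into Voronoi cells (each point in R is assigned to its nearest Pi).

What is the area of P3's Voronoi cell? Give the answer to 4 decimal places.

1. box [0,16]×[0,82]: [(0, 0) (16, 0) (16, 82) (0, 82)]
2. ⊥bis P3·P0 via (6.94,53.86): [(0, 55.0859) (16, 52.2597) (16, 82) (0, 82)]  |A|=453.2358
3. ⊥bis P3·P1 via (10.99,36.445): [(0, 55.0859) (16, 52.2597) (16, 82) (0, 82)]  |A|=453.2358
4. ⊥bis P3·P2 via (9.97,50.445): [(0, 55.0859) (16, 52.2597) (16, 82) (0, 82)]  |A|=453.2358
5. ⊥bis P3·P4 via (12.36,43.73): [(0, 55.0859) (16, 52.2597) (16, 82) (0, 82)]  |A|=453.2358
6. ⊥bis P3·P5 via (6.6,66.905): [(0, 71.8038) (16, 59.9279) (16, 82) (0, 82)]  |A|=258.1463
7. canonical 4-gon: [(0, 71.8038) (16, 59.9279) (16, 82) (0, 82)]
8. shoelace: 258.1463

Area of P3's cell: 258.1463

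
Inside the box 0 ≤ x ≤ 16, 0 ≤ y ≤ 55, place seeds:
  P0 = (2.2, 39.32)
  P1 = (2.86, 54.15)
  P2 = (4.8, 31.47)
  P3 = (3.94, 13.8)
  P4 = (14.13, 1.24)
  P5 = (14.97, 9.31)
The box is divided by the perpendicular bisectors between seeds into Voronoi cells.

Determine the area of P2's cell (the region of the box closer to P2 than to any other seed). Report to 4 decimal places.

1. box [0,16]×[0,55]: [(0, 0) (16, 0) (16, 55) (0, 55)]
2. ⊥bis P2·P0 via (3.5,35.395): [(0, 34.2358) (0, 0) (16, 0) (16, 39.5351)]  |A|=590.1671
3. ⊥bis P2·P1 via (3.83,42.81): [(0, 34.2358) (0, 0) (16, 0) (16, 39.5351)]  |A|=590.1671
4. ⊥bis P2·P3 via (4.37,22.635): [(0, 34.2358) (0, 22.8477) (16, 22.069) (16, 39.5351)]  |A|=230.8339
5. ⊥bis P2·P4 via (9.465,16.355): [(0, 34.2358) (0, 22.8477) (16, 22.069) (16, 39.5351)]  |A|=230.8339
6. ⊥bis P2·P5 via (9.885,20.39): [(0, 34.2358) (0, 22.8477) (13.7789, 22.1771) (16, 23.1964) (16, 39.5351)]  |A|=229.5819
7. canonical 5-gon: [(0, 34.2358) (0, 22.8477) (13.7789, 22.1771) (16, 23.1964) (16, 39.5351)]
8. shoelace: 229.5819

Area of P2's cell: 229.5819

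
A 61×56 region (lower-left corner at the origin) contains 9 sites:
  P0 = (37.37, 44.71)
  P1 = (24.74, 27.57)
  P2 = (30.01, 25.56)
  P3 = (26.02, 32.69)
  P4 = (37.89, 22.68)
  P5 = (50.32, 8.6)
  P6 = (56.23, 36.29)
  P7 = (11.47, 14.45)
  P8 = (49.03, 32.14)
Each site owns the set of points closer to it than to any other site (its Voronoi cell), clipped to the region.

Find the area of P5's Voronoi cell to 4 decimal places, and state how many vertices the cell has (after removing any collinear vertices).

Area of P5's cell: 469.5542 (6 vertices)

1. box [0,61]×[0,56]: [(0, 0) (61, 0) (61, 56) (0, 56)]
2. ⊥bis P5·P0 via (43.845,26.655): [(0, 10.931) (0, 0) (61, 0) (61, 32.8072)]  |A|=1334.017
3. ⊥bis P5·P1 via (37.53,18.085): [(43.9001, 26.6748) (24.1183, 0) (61, 0) (61, 32.8072)]  |A|=772.4058
4. ⊥bis P5·P2 via (40.165,17.08): [(50.0056, 28.8644) (25.9022, 0) (61, 0) (61, 32.8072)]  |A|=686.8851
5. ⊥bis P5·P3 via (38.17,20.645): [(50.0056, 28.8644) (25.9022, 0) (61, 0) (61, 32.8072)]  |A|=686.8851
6. ⊥bis P5·P4 via (44.105,15.64): [(26.3889, 0) (61, 0) (61, 30.5551)]  |A|=528.7732
7. ⊥bis P5·P6 via (53.275,22.445): [(52.0979, 22.6962) (26.3889, 0) (61, 0) (61, 20.7962)]  |A|=485.3359
8. ⊥bis P5·P7 via (30.895,11.525): [(52.0979, 22.6962) (29.5844, 2.821) (29.1596, 0) (61, 0) (61, 20.7962)]  |A|=481.4278
9. ⊥bis P5·P8 via (49.675,20.37): [(60.2753, 20.9509) (49.4488, 20.3576) (29.5844, 2.821) (29.1596, 0) (61, 0) (61, 20.7962)]  |A|=469.5542
10. canonical 6-gon: [(60.2753, 20.9509) (49.4488, 20.3576) (29.5844, 2.821) (29.1596, 0) (61, 0) (61, 20.7962)]
11. shoelace: 469.5542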